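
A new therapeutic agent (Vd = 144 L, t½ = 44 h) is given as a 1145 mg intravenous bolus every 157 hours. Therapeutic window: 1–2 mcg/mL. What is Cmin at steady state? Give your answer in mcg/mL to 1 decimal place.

0.7 mcg/mL

k = ln2/t½ = ln2/44 ≈ 0.015753 h⁻¹; fraction remaining f = e^(−kτ) = e^(−0.015753×157) ≈ 0.0843.
Single-dose peak C₀ = D/Vd = 1145/144 ≈ 7.951 mcg/mL.
Steady-state trough Cmin,ss = C₀·f/(1−f) ≈ 7.951 × 0.0843/0.9157 ≈ 0.732 mcg/mL.
Trough 0.7 mcg/mL vs MEC 1 mcg/mL: subtherapeutic.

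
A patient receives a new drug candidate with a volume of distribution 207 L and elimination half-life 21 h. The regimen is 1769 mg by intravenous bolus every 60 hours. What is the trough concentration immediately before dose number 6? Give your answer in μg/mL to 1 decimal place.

f = (1/2)^(τ/t½) = (1/2)^(60/21) ≈ 0.1380.
C₀ = D/Vd = 1769/207 ≈ 8.546 μg/mL.
Before the 6th dose, 5 doses have been given. Superposition: Cmin = C₀·(f + f² + … + f^5).
≈ 8.546 × (0.1380 + 0.0190 + 0.0026 + 0.0004 + 0.0001) ≈ 8.546 × 0.1601 ≈ 1.368 μg/mL.

1.4 μg/mL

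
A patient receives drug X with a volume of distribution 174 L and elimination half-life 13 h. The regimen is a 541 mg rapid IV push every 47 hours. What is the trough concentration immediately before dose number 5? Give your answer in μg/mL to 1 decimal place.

f = (1/2)^(τ/t½) = (1/2)^(47/13) ≈ 0.0816.
C₀ = D/Vd = 541/174 ≈ 3.109 μg/mL.
Before the 5th dose, 4 doses have been given. Superposition: Cmin = C₀·(f + f² + … + f^4).
≈ 3.109 × (0.0816 + 0.0067 + 0.0005 + 0.0000) ≈ 3.109 × 0.0888 ≈ 0.276 μg/mL.

0.3 μg/mL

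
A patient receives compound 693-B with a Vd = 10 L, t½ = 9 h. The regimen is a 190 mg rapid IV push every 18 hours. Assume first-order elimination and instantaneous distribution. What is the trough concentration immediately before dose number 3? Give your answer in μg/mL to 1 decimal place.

f = (1/2)^(τ/t½) = (1/2)^(18/9) ≈ 0.2500.
C₀ = D/Vd = 190/10 ≈ 19.000 μg/mL.
Before the 3rd dose, 2 doses have been given. Superposition: Cmin = C₀·(f + f²).
≈ 19.000 × (0.2500 + 0.0625) ≈ 19.000 × 0.3125 ≈ 5.938 μg/mL.

5.9 μg/mL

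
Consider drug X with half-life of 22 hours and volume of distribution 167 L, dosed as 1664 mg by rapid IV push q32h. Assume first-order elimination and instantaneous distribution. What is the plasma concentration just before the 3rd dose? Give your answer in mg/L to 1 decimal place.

5.0 mg/L

f = (1/2)^(τ/t½) = (1/2)^(32/22) ≈ 0.3649.
C₀ = D/Vd = 1664/167 ≈ 9.964 mg/L.
Before the 3rd dose, 2 doses have been given. Superposition: Cmin = C₀·(f + f²).
≈ 9.964 × (0.3649 + 0.1332) ≈ 9.964 × 0.4981 ≈ 4.963 mg/L.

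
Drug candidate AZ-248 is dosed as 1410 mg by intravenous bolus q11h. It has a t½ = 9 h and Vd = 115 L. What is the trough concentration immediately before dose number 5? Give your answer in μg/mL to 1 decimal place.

8.9 μg/mL

f = (1/2)^(τ/t½) = (1/2)^(11/9) ≈ 0.4286.
C₀ = D/Vd = 1410/115 ≈ 12.261 μg/mL.
Before the 5th dose, 4 doses have been given. Superposition: Cmin = C₀·(f + f² + … + f^4).
≈ 12.261 × (0.4286 + 0.1837 + 0.0787 + 0.0337) ≈ 12.261 × 0.7247 ≈ 8.886 μg/mL.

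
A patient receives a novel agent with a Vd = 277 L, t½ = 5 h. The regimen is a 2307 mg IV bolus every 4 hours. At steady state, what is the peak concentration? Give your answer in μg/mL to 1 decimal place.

τ/t½ = 4/5 ≈ 0.8, so fraction remaining f = (1/2)^(4/5) ≈ 0.5743.
Accumulation ratio R = 1/(1 − f) ≈ 1/0.4257 ≈ 2.3491.
Each bolus raises the concentration by D/Vd = 2307/277 ≈ 8.329 μg/mL.
Cmax,ss = C₀/(1 − f) ≈ 8.329/0.4257 ≈ 19.565 μg/mL.

19.6 μg/mL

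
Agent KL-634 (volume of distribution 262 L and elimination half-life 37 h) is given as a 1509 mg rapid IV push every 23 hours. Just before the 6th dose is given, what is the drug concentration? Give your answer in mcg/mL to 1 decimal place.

9.5 mcg/mL

f = (1/2)^(τ/t½) = (1/2)^(23/37) ≈ 0.6499.
C₀ = D/Vd = 1509/262 ≈ 5.760 mcg/mL.
Before the 6th dose, 5 doses have been given. Superposition: Cmin = C₀·(f + f² + … + f^5).
≈ 5.760 × (0.6499 + 0.4224 + 0.2745 + 0.1784 + 0.1159) ≈ 5.760 × 1.6411 ≈ 9.453 mcg/mL.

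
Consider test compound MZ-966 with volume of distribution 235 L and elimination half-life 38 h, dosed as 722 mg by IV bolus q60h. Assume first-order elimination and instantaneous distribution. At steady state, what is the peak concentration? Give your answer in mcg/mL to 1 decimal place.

4.6 mcg/mL

Over one 60-h interval, 60/38 ≈ 1.5789 half-lives elapse, leaving f ≈ 0.3347 of each dose.
At steady state, accumulation factor R = 1/(1 − e^(−kτ)) ≈ 1.5031.
Each bolus raises the concentration by D/Vd = 722/235 ≈ 3.072 mcg/mL.
Steady-state peak Cmax,ss = C₀·R ≈ 3.072 × 1.5031 ≈ 4.618 mcg/mL.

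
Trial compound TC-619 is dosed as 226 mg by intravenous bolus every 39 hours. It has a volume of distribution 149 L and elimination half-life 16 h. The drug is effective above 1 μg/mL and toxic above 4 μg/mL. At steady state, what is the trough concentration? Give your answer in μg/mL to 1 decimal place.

Over one 39-h interval, 39/16 ≈ 2.4375 half-lives elapse, leaving f ≈ 0.1846 of each dose.
Single-dose peak C₀ = D/Vd = 226/149 ≈ 1.517 μg/mL.
Steady-state trough Cmin,ss = C₀·f/(1−f) ≈ 1.517 × 0.1846/0.8154 ≈ 0.343 μg/mL.
Trough 0.3 μg/mL vs MEC 1 μg/mL: subtherapeutic.

0.3 μg/mL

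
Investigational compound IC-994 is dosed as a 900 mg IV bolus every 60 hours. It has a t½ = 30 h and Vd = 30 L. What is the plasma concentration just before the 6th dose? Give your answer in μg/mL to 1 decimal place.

f = (1/2)^(τ/t½) = (1/2)^(60/30) ≈ 0.2500.
C₀ = D/Vd = 900/30 ≈ 30.000 μg/mL.
Before the 6th dose, 5 doses have been given. Superposition: Cmin = C₀·(f + f² + … + f^5).
≈ 30.000 × (0.2500 + 0.0625 + 0.0156 + 0.0039 + 0.0010) ≈ 30.000 × 0.3330 ≈ 9.990 μg/mL.

10.0 μg/mL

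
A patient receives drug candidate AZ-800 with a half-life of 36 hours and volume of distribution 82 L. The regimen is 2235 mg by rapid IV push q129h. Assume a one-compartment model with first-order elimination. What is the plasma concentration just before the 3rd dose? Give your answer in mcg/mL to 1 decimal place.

f = (1/2)^(τ/t½) = (1/2)^(129/36) ≈ 0.0834.
C₀ = D/Vd = 2235/82 ≈ 27.256 mcg/mL.
Before the 3rd dose, 2 doses have been given. Superposition: Cmin = C₀·(f + f²).
≈ 27.256 × (0.0834 + 0.0070) ≈ 27.256 × 0.0904 ≈ 2.464 mcg/mL.

2.5 mcg/mL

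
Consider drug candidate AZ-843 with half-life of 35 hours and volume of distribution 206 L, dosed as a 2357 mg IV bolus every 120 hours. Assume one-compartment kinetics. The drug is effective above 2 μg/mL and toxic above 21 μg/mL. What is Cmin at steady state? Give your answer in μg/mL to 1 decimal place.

1.2 μg/mL

Over one 120-h interval, 120/35 ≈ 3.4286 half-lives elapse, leaving f ≈ 0.0929 of each dose.
Single-dose peak C₀ = D/Vd = 2357/206 ≈ 11.442 μg/mL.
Steady-state trough Cmin,ss = C₀·f/(1−f) ≈ 11.442 × 0.0929/0.9071 ≈ 1.172 μg/mL.
Trough 1.2 μg/mL vs MEC 2 μg/mL: subtherapeutic.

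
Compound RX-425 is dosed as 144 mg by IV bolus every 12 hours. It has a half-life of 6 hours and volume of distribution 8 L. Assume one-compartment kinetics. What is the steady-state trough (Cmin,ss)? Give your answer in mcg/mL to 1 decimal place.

6.0 mcg/mL

τ = 12 h = 2 half-lives, so f = (1/2)^2 = 0.25.
Accumulation ratio R = 1/(1 − f) = 1/0.75 = 4/3.
Single-dose peak C₀ = D/Vd = 144/8 = 18 mcg/mL.
Steady-state peak Cmax,ss = C₀·R = 18 × 4/3 ≈ 24.000 mcg/mL.
Steady-state trough Cmin,ss = Cmax,ss·f ≈ 24.000 × 0.25 ≈ 6.000 mcg/mL.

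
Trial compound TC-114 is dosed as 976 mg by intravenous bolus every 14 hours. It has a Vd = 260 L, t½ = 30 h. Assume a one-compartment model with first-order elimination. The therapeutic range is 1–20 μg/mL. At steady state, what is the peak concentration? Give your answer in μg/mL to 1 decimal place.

13.6 μg/mL

Over one 14-h interval, 14/30 ≈ 0.46667 half-lives elapse, leaving f ≈ 0.7236 of each dose.
Accumulation ratio R = 1/(1 − f) ≈ 1/0.2764 ≈ 3.6179.
Each bolus raises the concentration by D/Vd = 976/260 ≈ 3.754 μg/mL.
Steady-state peak Cmax,ss = C₀·R ≈ 3.754 × 3.6179 ≈ 13.582 μg/mL.
Peak 13.6 μg/mL vs MTC 20 μg/mL: below toxic threshold.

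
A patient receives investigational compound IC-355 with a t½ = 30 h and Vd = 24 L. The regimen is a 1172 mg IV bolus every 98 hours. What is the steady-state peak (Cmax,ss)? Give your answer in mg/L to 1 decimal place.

τ/t½ = 98/30 ≈ 3.2667, so fraction remaining f = (1/2)^(98/30) ≈ 0.1039.
At steady state, accumulation factor R = 1/(1 − e^(−kτ)) ≈ 1.1159.
Single-dose peak C₀ = D/Vd = 1172/24 ≈ 48.833 mg/L.
Steady-state peak Cmax,ss = C₀·R ≈ 48.833 × 1.1159 ≈ 54.493 mg/L.

54.5 mg/L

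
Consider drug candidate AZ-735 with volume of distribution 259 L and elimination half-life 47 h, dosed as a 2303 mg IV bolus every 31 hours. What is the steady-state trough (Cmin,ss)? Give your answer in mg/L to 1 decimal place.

15.3 mg/L

Over one 31-h interval, 31/47 ≈ 0.65957 half-lives elapse, leaving f ≈ 0.6331 of each dose.
Single-dose peak C₀ = D/Vd = 2303/259 ≈ 8.892 mg/L.
Steady-state trough Cmin,ss = C₀·f/(1−f) ≈ 8.892 × 0.6331/0.3669 ≈ 15.343 mg/L.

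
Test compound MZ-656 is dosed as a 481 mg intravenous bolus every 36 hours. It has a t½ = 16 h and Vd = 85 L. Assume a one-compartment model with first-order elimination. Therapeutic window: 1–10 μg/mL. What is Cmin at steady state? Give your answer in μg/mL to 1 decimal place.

Over one 36-h interval, 36/16 ≈ 2.25 half-lives elapse, leaving f ≈ 0.2102 of each dose.
At steady state, accumulation factor R = 1/(1 − e^(−kτ)) ≈ 1.2661.
Each bolus raises the concentration by D/Vd = 481/85 ≈ 5.659 μg/mL.
Steady-state peak Cmax,ss = C₀·R ≈ 5.659 × 1.2661 ≈ 7.165 μg/mL.
One interval later, Cmin,ss = Cmax,ss·e^(−kτ) ≈ 7.165 × 0.2102 ≈ 1.506 μg/mL.
Trough 1.5 μg/mL vs MEC 1 μg/mL: adequate.

1.5 μg/mL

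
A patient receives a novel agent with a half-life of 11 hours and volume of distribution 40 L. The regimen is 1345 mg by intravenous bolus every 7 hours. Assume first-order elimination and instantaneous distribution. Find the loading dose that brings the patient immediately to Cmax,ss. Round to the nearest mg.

f = (1/2)^(7/11) ≈ 0.643332; accumulation ratio R = 1/(1−f) ≈ 2.80373.
Loading dose to hit Cmax,ss on first dose: D_load = D_maint·R ≈ 1345 × 2.80373 ≈ 3771.02 mg.

3771 mg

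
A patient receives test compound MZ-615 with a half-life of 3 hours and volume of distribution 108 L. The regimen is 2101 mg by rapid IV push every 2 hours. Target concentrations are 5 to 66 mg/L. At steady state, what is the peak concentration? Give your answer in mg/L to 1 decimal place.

52.6 mg/L

τ/t½ = 2/3 ≈ 0.66667, so fraction remaining f = (1/2)^(2/3) ≈ 0.6300.
Accumulation ratio R = 1/(1 − f) ≈ 1/0.3700 ≈ 2.7027.
Single-dose peak C₀ = D/Vd = 2101/108 ≈ 19.454 mg/L.
Cmax,ss = C₀/(1 − f) ≈ 19.454/0.3700 ≈ 52.578 mg/L.
Peak 52.6 mg/L vs MTC 66 mg/L: below toxic threshold.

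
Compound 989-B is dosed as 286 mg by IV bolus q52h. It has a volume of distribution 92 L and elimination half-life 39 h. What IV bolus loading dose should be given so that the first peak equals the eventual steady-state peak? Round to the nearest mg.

474 mg

f = (1/2)^(52/39) ≈ 0.396850; accumulation ratio R = 1/(1−f) ≈ 1.65796.
Loading dose to hit Cmax,ss on first dose: D_load = D_maint·R ≈ 286 × 1.65796 ≈ 474.18 mg.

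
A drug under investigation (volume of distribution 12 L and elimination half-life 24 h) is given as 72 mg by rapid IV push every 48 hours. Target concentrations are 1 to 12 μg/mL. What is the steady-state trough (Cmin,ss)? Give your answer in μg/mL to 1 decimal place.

τ = 48 h = 2 half-lives, so f = (1/2)^2 = 0.25.
Accumulation ratio R = 1/(1 − f) = 1/0.75 = 4/3.
Single-dose peak C₀ = D/Vd = 72/12 = 6 μg/mL.
Steady-state peak Cmax,ss = C₀·R = 6 × 4/3 ≈ 8.000 μg/mL.
Steady-state trough Cmin,ss = Cmax,ss·f ≈ 8.000 × 0.25 ≈ 2.000 μg/mL.
Trough 2.0 μg/mL vs MEC 1 μg/mL: adequate.

2.0 μg/mL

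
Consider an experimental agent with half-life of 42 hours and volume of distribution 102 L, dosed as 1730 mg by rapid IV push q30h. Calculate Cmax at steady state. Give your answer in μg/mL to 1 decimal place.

Over one 30-h interval, 30/42 ≈ 0.71429 half-lives elapse, leaving f ≈ 0.6095 of each dose.
Accumulation ratio R = 1/(1 − f) ≈ 1/0.3905 ≈ 2.5608.
Single-dose peak C₀ = D/Vd = 1730/102 ≈ 16.961 μg/mL.
Steady-state peak Cmax,ss = C₀·R ≈ 16.961 × 2.5608 ≈ 43.434 μg/mL.

43.4 μg/mL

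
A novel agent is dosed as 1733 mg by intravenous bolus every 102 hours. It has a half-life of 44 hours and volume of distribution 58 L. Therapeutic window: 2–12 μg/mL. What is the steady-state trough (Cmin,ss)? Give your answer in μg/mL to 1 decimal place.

τ/t½ = 102/44 ≈ 2.3182, so fraction remaining f = (1/2)^(102/44) ≈ 0.2005.
Each bolus raises the concentration by D/Vd = 1733/58 ≈ 29.879 μg/mL.
Steady-state trough Cmin,ss = C₀·f/(1−f) ≈ 29.879 × 0.2005/0.7995 ≈ 7.493 μg/mL.
Trough 7.5 μg/mL vs MEC 2 μg/mL: adequate.

7.5 μg/mL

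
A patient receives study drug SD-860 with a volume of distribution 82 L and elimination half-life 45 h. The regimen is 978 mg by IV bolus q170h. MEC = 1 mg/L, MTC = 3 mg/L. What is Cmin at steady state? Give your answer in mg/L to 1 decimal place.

k = ln2/t½ = ln2/45 ≈ 0.015403 h⁻¹; fraction remaining f = e^(−kτ) = e^(−0.015403×170) ≈ 0.0729.
Accumulation ratio R = 1/(1 − f) ≈ 1/0.9271 ≈ 1.0786.
Single-dose peak C₀ = D/Vd = 978/82 ≈ 11.927 mg/L.
Steady-state peak Cmax,ss = C₀·R ≈ 11.927 × 1.0786 ≈ 12.864 mg/L.
One interval later, Cmin,ss = Cmax,ss·e^(−kτ) ≈ 12.864 × 0.0729 ≈ 0.938 mg/L.
Trough 0.9 mg/L vs MEC 1 mg/L: subtherapeutic.

0.9 mg/L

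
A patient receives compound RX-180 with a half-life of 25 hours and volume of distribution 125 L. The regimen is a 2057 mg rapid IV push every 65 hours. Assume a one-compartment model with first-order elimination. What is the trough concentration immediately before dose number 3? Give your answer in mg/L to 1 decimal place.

3.2 mg/L

f = (1/2)^(τ/t½) = (1/2)^(65/25) ≈ 0.1649.
C₀ = D/Vd = 2057/125 ≈ 16.456 mg/L.
Before the 3rd dose, 2 doses have been given. Superposition: Cmin = C₀·(f + f²).
≈ 16.456 × (0.1649 + 0.0272) ≈ 16.456 × 0.1921 ≈ 3.161 mg/L.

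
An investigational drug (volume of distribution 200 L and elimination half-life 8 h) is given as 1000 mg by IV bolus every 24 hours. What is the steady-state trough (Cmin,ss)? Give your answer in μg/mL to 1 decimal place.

0.7 μg/mL

τ = 24 h = 3 half-lives, so f = (1/2)^3 = 0.125.
Accumulation ratio R = 1/(1 − f) = 1/0.875 = 8/7.
Single-dose peak C₀ = D/Vd = 1000/200 = 5 μg/mL.
Steady-state peak Cmax,ss = C₀·R = 5 × 8/7 ≈ 5.714 μg/mL.
Steady-state trough Cmin,ss = Cmax,ss·f ≈ 5.714 × 0.125 ≈ 0.714 μg/mL.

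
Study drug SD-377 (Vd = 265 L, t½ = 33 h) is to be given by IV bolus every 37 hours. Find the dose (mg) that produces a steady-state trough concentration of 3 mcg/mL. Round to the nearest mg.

934 mg

τ/t½ = 37/33 ≈ 1.1212, so f = (1/2)^(37/33) ≈ 0.459707.
Cmin,ss = (D/Vd)·f/(1−f), so D = Cmin,ss·Vd·(1−f)/f.
D = 3 × 265 × (1−f)/f ≈ 3 × 265 × 1.17530 ≈ 934.36 mg.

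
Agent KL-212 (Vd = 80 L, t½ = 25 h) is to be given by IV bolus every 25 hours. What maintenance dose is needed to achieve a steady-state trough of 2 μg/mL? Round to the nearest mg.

160 mg

τ/t½ = 25/25 ≈ 1, so f = (1/2)^(25/25) ≈ 0.500000.
Cmin,ss = (D/Vd)·f/(1−f), so D = Cmin,ss·Vd·(1−f)/f.
D = 2 × 80 × (1−f)/f ≈ 2 × 80 × 1.00000 ≈ 160.00 mg.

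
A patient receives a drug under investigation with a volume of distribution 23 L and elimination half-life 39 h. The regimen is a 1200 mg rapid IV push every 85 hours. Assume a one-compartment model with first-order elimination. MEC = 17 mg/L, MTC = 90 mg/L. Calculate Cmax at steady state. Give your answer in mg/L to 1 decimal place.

67.0 mg/L

τ/t½ = 85/39 ≈ 2.1795, so fraction remaining f = (1/2)^(85/39) ≈ 0.2208.
At steady state, accumulation factor R = 1/(1 − e^(−kτ)) ≈ 1.2834.
Each bolus raises the concentration by D/Vd = 1200/23 ≈ 52.174 mg/L.
Steady-state peak Cmax,ss = C₀·R ≈ 52.174 × 1.2834 ≈ 66.960 mg/L.
Peak 67.0 mg/L vs MTC 90 mg/L: below toxic threshold.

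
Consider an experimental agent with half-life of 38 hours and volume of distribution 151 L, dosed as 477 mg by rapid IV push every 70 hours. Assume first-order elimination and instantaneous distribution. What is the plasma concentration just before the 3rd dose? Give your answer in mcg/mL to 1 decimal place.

1.1 mcg/mL

f = (1/2)^(τ/t½) = (1/2)^(70/38) ≈ 0.2789.
C₀ = D/Vd = 477/151 ≈ 3.159 mcg/mL.
Before the 3rd dose, 2 doses have been given. Superposition: Cmin = C₀·(f + f²).
≈ 3.159 × (0.2789 + 0.0778) ≈ 3.159 × 0.3567 ≈ 1.127 mcg/mL.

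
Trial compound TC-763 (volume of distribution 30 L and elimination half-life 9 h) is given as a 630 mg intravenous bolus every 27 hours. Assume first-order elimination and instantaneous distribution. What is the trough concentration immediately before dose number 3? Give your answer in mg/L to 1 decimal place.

3.0 mg/L

f = (1/2)^(τ/t½) = (1/2)^(27/9) ≈ 0.1250.
C₀ = D/Vd = 630/30 ≈ 21.000 mg/L.
Before the 3rd dose, 2 doses have been given. Superposition: Cmin = C₀·(f + f²).
≈ 21.000 × (0.1250 + 0.0156) ≈ 21.000 × 0.1406 ≈ 2.953 mg/L.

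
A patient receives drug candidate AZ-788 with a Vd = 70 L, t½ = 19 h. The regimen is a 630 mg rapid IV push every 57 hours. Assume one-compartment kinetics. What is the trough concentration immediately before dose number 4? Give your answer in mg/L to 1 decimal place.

1.3 mg/L

f = (1/2)^(τ/t½) = (1/2)^(57/19) ≈ 0.1250.
C₀ = D/Vd = 630/70 ≈ 9.000 mg/L.
Before the 4th dose, 3 doses have been given. Superposition: Cmin = C₀·(f + f² + … + f^3).
≈ 9.000 × (0.1250 + 0.0156 + 0.0020) ≈ 9.000 × 0.1426 ≈ 1.283 mg/L.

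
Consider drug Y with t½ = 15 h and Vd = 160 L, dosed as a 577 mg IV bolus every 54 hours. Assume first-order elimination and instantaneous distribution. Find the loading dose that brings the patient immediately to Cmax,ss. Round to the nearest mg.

629 mg

f = (1/2)^(54/15) ≈ 0.082469; accumulation ratio R = 1/(1−f) ≈ 1.08988.
Loading dose to hit Cmax,ss on first dose: D_load = D_maint·R ≈ 577 × 1.08988 ≈ 628.86 mg.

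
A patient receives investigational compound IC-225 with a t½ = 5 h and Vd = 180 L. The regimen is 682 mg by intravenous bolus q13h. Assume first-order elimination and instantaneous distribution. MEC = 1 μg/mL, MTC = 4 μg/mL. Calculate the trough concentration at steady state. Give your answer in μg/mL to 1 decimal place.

k = ln2/t½ = ln2/5 ≈ 0.138629 h⁻¹; fraction remaining f = e^(−kτ) = e^(−0.138629×13) ≈ 0.1649.
At steady state, accumulation factor R = 1/(1 − e^(−kτ)) ≈ 1.1975.
Each bolus raises the concentration by D/Vd = 682/180 ≈ 3.789 μg/mL.
Cmax,ss = C₀/(1 − f) ≈ 3.789/0.8351 ≈ 4.537 μg/mL.
One interval later, Cmin,ss = Cmax,ss·e^(−kτ) ≈ 4.537 × 0.1649 ≈ 0.748 μg/mL.
Trough 0.7 μg/mL vs MEC 1 μg/mL: subtherapeutic.

0.7 μg/mL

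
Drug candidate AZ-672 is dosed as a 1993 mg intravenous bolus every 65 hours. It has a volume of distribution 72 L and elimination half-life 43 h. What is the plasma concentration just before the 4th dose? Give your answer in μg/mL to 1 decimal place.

14.3 μg/mL

f = (1/2)^(τ/t½) = (1/2)^(65/43) ≈ 0.3507.
C₀ = D/Vd = 1993/72 ≈ 27.681 μg/mL.
Before the 4th dose, 3 doses have been given. Superposition: Cmin = C₀·(f + f² + … + f^3).
≈ 27.681 × (0.3507 + 0.1230 + 0.0431) ≈ 27.681 × 0.5168 ≈ 14.306 μg/mL.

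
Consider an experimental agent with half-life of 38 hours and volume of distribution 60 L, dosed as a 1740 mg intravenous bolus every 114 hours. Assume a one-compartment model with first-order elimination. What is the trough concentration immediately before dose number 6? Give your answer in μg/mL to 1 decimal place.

4.1 μg/mL

f = (1/2)^(τ/t½) = (1/2)^(114/38) ≈ 0.1250.
C₀ = D/Vd = 1740/60 ≈ 29.000 μg/mL.
Before the 6th dose, 5 doses have been given. Superposition: Cmin = C₀·(f + f² + … + f^5).
≈ 29.000 × (0.1250 + 0.0156 + 0.0020 + 0.0002 + 0.0000) ≈ 29.000 × 0.1428 ≈ 4.141 μg/mL.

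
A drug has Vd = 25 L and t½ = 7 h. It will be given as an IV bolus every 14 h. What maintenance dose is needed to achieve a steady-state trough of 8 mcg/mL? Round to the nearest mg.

τ/t½ = 14/7 ≈ 2, so f = (1/2)^(14/7) ≈ 0.250000.
Cmin,ss = (D/Vd)·f/(1−f), so D = Cmin,ss·Vd·(1−f)/f.
D = 8 × 25 × (1−f)/f ≈ 8 × 25 × 3.00000 ≈ 600.00 mg.

600 mg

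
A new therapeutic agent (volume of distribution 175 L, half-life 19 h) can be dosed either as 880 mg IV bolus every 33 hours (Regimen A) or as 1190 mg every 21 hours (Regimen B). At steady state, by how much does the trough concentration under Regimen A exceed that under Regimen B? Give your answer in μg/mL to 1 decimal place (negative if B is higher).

-3.8 μg/mL

Regimen A: f = (1/2)^(33/19) ≈ 0.3000; Cmin,ss = (880/175)·f/(1−f) ≈ 2.155 μg/mL.
Regimen B: f = (1/2)^(21/19) ≈ 0.4648; Cmin,ss = (1190/175)·f/(1−f) ≈ 5.906 μg/mL.
Difference ≈ 2.155 − 5.906 ≈ -3.751 μg/mL.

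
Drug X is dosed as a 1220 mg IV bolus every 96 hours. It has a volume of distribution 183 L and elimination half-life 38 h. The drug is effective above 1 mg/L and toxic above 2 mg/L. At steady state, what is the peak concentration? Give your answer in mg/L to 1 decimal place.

8.1 mg/L

τ/t½ = 96/38 ≈ 2.5263, so fraction remaining f = (1/2)^(96/38) ≈ 0.1736.
Accumulation ratio R = 1/(1 − f) ≈ 1/0.8264 ≈ 1.2101.
Single-dose peak C₀ = D/Vd = 1220/183 ≈ 6.667 mg/L.
Steady-state peak Cmax,ss = C₀·R ≈ 6.667 × 1.2101 ≈ 8.068 mg/L.
Peak 8.1 mg/L vs MTC 2 mg/L: exceeds toxic threshold.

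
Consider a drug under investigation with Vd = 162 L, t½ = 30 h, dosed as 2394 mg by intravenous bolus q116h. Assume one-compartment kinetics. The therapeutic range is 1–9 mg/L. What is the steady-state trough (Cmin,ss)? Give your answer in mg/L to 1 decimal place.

1.1 mg/L

Over one 116-h interval, 116/30 ≈ 3.8667 half-lives elapse, leaving f ≈ 0.0686 of each dose.
Accumulation ratio R = 1/(1 − f) ≈ 1/0.9314 ≈ 1.0737.
Each bolus raises the concentration by D/Vd = 2394/162 ≈ 14.778 mg/L.
Steady-state peak Cmax,ss = C₀·R ≈ 14.778 × 1.0737 ≈ 15.867 mg/L.
Steady-state trough Cmin,ss = Cmax,ss·f ≈ 15.867 × 0.0686 ≈ 1.088 mg/L.
Trough 1.1 mg/L vs MEC 1 mg/L: adequate.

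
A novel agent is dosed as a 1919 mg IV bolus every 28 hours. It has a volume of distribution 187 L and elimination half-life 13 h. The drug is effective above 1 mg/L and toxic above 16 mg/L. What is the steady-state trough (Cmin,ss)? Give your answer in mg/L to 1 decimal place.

3.0 mg/L

k = ln2/t½ = ln2/13 ≈ 0.053319 h⁻¹; fraction remaining f = e^(−kτ) = e^(−0.053319×28) ≈ 0.2247.
At steady state, accumulation factor R = 1/(1 − e^(−kτ)) ≈ 1.2898.
Single-dose peak C₀ = D/Vd = 1919/187 ≈ 10.262 mg/L.
Steady-state peak Cmax,ss = C₀·R ≈ 10.262 × 1.2898 ≈ 13.236 mg/L.
Steady-state trough Cmin,ss = Cmax,ss·f ≈ 13.236 × 0.2247 ≈ 2.974 mg/L.
Trough 3.0 mg/L vs MEC 1 mg/L: adequate.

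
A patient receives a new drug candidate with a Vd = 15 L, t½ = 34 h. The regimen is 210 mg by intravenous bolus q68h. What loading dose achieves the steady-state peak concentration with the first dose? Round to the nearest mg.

280 mg

f = (1/2)^(68/34) ≈ 0.250000; accumulation ratio R = 1/(1−f) ≈ 1.33333.
Loading dose to hit Cmax,ss on first dose: D_load = D_maint·R ≈ 210 × 1.33333 ≈ 280.00 mg.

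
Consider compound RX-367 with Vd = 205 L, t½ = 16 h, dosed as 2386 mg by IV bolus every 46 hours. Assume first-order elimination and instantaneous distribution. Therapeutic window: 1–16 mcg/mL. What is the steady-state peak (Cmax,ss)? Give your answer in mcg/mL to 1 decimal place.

k = ln2/t½ = ln2/16 ≈ 0.043322 h⁻¹; fraction remaining f = e^(−kτ) = e^(−0.043322×46) ≈ 0.1363.
At steady state, accumulation factor R = 1/(1 − e^(−kτ)) ≈ 1.1578.
Each bolus raises the concentration by D/Vd = 2386/205 ≈ 11.639 mcg/mL.
Steady-state peak Cmax,ss = C₀·R ≈ 11.639 × 1.1578 ≈ 13.476 mcg/mL.
Peak 13.5 mcg/mL vs MTC 16 mcg/mL: below toxic threshold.

13.5 mcg/mL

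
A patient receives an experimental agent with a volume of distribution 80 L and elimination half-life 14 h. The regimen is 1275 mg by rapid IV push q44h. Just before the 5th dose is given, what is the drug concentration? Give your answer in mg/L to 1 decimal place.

f = (1/2)^(τ/t½) = (1/2)^(44/14) ≈ 0.1132.
C₀ = D/Vd = 1275/80 ≈ 15.938 mg/L.
Before the 5th dose, 4 doses have been given. Superposition: Cmin = C₀·(f + f² + … + f^4).
≈ 15.938 × (0.1132 + 0.0128 + 0.0015 + 0.0002) ≈ 15.938 × 0.1277 ≈ 2.035 mg/L.

2.0 mg/L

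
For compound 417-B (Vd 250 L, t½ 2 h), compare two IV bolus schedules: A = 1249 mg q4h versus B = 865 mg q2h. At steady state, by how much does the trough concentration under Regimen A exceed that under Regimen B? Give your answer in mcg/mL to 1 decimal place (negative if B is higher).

Regimen A: f = (1/2)^(4/2) ≈ 0.2500; Cmin,ss = (1249/250)·f/(1−f) ≈ 1.665 mcg/mL.
Regimen B: f = (1/2)^(2/2) ≈ 0.5000; Cmin,ss = (865/250)·f/(1−f) ≈ 3.460 mcg/mL.
Difference ≈ 1.665 − 3.460 ≈ -1.795 mcg/mL.

-1.8 mcg/mL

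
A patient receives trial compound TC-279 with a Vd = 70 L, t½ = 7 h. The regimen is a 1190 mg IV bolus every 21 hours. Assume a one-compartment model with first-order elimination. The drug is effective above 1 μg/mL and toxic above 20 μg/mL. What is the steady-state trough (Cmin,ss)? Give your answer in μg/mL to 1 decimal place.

The dosing interval is 3 half-lives, so f = 2^(−3) = 0.125.
Accumulation ratio R = 1/(1 − f) = 1/0.875 = 8/7.
Single-dose peak C₀ = D/Vd = 1190/70 = 17 μg/mL.
Steady-state peak Cmax,ss = C₀·R = 17 × 8/7 ≈ 19.429 μg/mL.
Steady-state trough Cmin,ss = Cmax,ss·f ≈ 19.429 × 0.125 ≈ 2.429 μg/mL.
Trough 2.4 μg/mL vs MEC 1 μg/mL: adequate.

2.4 μg/mL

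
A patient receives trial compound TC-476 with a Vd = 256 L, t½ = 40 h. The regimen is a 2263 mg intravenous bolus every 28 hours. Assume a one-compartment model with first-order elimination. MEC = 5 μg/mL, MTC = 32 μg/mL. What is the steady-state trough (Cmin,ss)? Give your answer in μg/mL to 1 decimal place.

14.2 μg/mL

Over one 28-h interval, 28/40 ≈ 0.7 half-lives elapse, leaving f ≈ 0.6156 of each dose.
Accumulation ratio R = 1/(1 − f) ≈ 1/0.3844 ≈ 2.6015.
Each bolus raises the concentration by D/Vd = 2263/256 ≈ 8.840 μg/mL.
Steady-state peak Cmax,ss = C₀·R ≈ 8.840 × 2.6015 ≈ 22.997 μg/mL.
Steady-state trough Cmin,ss = Cmax,ss·f ≈ 22.997 × 0.6156 ≈ 14.157 μg/mL.
Trough 14.2 μg/mL vs MEC 5 μg/mL: adequate.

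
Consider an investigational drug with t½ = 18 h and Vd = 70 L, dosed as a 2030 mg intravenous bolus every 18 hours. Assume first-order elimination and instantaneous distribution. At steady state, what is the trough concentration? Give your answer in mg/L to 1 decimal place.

The dosing interval is 1 half-life, so f = 2^(−1) = 0.5.
Accumulation ratio R = 1/(1 − f) = 1/0.5 = 2/1.
Single-dose peak C₀ = D/Vd = 2030/70 = 29 mg/L.
Steady-state peak Cmax,ss = C₀·R = 29 × 2/1 ≈ 58.000 mg/L.
Steady-state trough Cmin,ss = Cmax,ss·f ≈ 58.000 × 0.5 ≈ 29.000 mg/L.

29.0 mg/L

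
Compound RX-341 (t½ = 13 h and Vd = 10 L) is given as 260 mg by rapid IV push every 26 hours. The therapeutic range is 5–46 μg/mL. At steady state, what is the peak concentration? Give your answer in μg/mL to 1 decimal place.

τ = 26 h = 2 half-lives, so f = (1/2)^2 = 0.25.
At steady state, R = 1/(1 − 0.25) = 4/3.
Single-dose peak C₀ = D/Vd = 260/10 = 26 μg/mL.
Steady-state peak Cmax,ss = C₀·R = 26 × 4/3 ≈ 34.667 μg/mL.
Peak 34.7 μg/mL vs MTC 46 μg/mL: below toxic threshold.

34.7 μg/mL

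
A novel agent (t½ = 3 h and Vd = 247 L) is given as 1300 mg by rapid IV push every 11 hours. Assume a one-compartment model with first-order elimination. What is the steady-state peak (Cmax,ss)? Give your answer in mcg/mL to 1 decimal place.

Over one 11-h interval, 11/3 ≈ 3.6667 half-lives elapse, leaving f ≈ 0.0787 of each dose.
Accumulation ratio R = 1/(1 − f) ≈ 1/0.9213 ≈ 1.0854.
Single-dose peak C₀ = D/Vd = 1300/247 ≈ 5.263 mcg/mL.
Steady-state peak Cmax,ss = C₀·R ≈ 5.263 × 1.0854 ≈ 5.712 mcg/mL.

5.7 mcg/mL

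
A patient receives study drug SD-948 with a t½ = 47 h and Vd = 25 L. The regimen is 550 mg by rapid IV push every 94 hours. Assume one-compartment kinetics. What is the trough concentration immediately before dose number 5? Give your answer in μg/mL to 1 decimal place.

f = (1/2)^(τ/t½) = (1/2)^(94/47) ≈ 0.2500.
C₀ = D/Vd = 550/25 ≈ 22.000 μg/mL.
Before the 5th dose, 4 doses have been given. Superposition: Cmin = C₀·(f + f² + … + f^4).
≈ 22.000 × (0.2500 + 0.0625 + 0.0156 + 0.0039) ≈ 22.000 × 0.3320 ≈ 7.304 μg/mL.

7.3 μg/mL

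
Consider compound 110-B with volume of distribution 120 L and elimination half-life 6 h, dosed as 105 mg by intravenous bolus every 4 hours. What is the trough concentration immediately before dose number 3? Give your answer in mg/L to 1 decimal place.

0.9 mg/L

f = (1/2)^(τ/t½) = (1/2)^(4/6) ≈ 0.6300.
C₀ = D/Vd = 105/120 ≈ 0.875 mg/L.
Before the 3rd dose, 2 doses have been given. Superposition: Cmin = C₀·(f + f²).
≈ 0.875 × (0.6300 + 0.3969) ≈ 0.875 × 1.0269 ≈ 0.899 mg/L.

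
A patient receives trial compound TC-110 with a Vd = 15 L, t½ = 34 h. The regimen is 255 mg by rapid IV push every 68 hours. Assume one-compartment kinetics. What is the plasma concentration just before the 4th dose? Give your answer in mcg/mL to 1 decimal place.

f = (1/2)^(τ/t½) = (1/2)^(68/34) ≈ 0.2500.
C₀ = D/Vd = 255/15 ≈ 17.000 mcg/mL.
Before the 4th dose, 3 doses have been given. Superposition: Cmin = C₀·(f + f² + … + f^3).
≈ 17.000 × (0.2500 + 0.0625 + 0.0156) ≈ 17.000 × 0.3281 ≈ 5.578 mcg/mL.

5.6 mcg/mL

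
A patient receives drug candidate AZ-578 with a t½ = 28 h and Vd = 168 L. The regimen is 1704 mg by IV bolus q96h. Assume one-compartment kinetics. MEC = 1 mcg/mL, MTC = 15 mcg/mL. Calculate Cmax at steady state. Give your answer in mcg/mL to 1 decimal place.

Over one 96-h interval, 96/28 ≈ 3.4286 half-lives elapse, leaving f ≈ 0.0929 of each dose.
Accumulation ratio R = 1/(1 − f) ≈ 1/0.9071 ≈ 1.1024.
Single-dose peak C₀ = D/Vd = 1704/168 ≈ 10.143 mcg/mL.
Steady-state peak Cmax,ss = C₀·R ≈ 10.143 × 1.1024 ≈ 11.182 mcg/mL.
Peak 11.2 mcg/mL vs MTC 15 mcg/mL: below toxic threshold.

11.2 mcg/mL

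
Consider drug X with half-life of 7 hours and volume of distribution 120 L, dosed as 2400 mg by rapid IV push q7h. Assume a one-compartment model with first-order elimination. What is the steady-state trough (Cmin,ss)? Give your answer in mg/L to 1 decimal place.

The dosing interval is 1 half-life, so f = 2^(−1) = 0.5.
At steady state, R = 1/(1 − 0.5) = 2/1.
Single-dose peak C₀ = D/Vd = 2400/120 = 20 mg/L.
Steady-state peak Cmax,ss = C₀·R = 20 × 2/1 ≈ 40.000 mg/L.
Steady-state trough Cmin,ss = Cmax,ss·f ≈ 40.000 × 0.5 ≈ 20.000 mg/L.

20.0 mg/L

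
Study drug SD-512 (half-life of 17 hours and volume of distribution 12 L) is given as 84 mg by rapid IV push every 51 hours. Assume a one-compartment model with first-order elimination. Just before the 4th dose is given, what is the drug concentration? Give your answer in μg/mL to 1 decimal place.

1.0 μg/mL

f = (1/2)^(τ/t½) = (1/2)^(51/17) ≈ 0.1250.
C₀ = D/Vd = 84/12 ≈ 7.000 μg/mL.
Before the 4th dose, 3 doses have been given. Superposition: Cmin = C₀·(f + f² + … + f^3).
≈ 7.000 × (0.1250 + 0.0156 + 0.0020) ≈ 7.000 × 0.1426 ≈ 0.998 μg/mL.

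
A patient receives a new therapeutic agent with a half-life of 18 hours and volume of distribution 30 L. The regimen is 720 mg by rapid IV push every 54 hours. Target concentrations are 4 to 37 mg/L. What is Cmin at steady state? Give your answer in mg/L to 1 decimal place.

τ = 54 h = 3 half-lives, so f = (1/2)^3 = 0.125.
Accumulation ratio R = 1/(1 − f) = 1/0.875 = 8/7.
Single-dose peak C₀ = D/Vd = 720/30 = 24 mg/L.
Steady-state peak Cmax,ss = C₀·R = 24 × 8/7 ≈ 27.429 mg/L.
Steady-state trough Cmin,ss = Cmax,ss·f ≈ 27.429 × 0.125 ≈ 3.429 mg/L.
Trough 3.4 mg/L vs MEC 4 mg/L: subtherapeutic.

3.4 mg/L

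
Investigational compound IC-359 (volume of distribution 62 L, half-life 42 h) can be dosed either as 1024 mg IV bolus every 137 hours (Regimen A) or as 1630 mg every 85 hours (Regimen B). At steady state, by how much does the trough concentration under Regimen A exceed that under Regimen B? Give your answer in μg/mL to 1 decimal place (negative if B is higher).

-6.7 μg/mL

Regimen A: f = (1/2)^(137/42) ≈ 0.1042; Cmin,ss = (1024/62)·f/(1−f) ≈ 1.921 μg/mL.
Regimen B: f = (1/2)^(85/42) ≈ 0.2459; Cmin,ss = (1630/62)·f/(1−f) ≈ 8.573 μg/mL.
Difference ≈ 1.921 − 8.573 ≈ -6.652 μg/mL.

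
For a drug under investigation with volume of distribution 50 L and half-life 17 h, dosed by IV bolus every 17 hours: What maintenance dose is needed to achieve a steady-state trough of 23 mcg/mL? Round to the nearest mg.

1150 mg

τ/t½ = 17/17 ≈ 1, so f = (1/2)^(17/17) ≈ 0.500000.
Cmin,ss = (D/Vd)·f/(1−f), so D = Cmin,ss·Vd·(1−f)/f.
D = 23 × 50 × (1−f)/f ≈ 23 × 50 × 1.00000 ≈ 1150.00 mg.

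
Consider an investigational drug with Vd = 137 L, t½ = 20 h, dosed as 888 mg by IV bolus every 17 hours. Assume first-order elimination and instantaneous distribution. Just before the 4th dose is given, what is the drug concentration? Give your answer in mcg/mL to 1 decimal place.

6.7 mcg/mL

f = (1/2)^(τ/t½) = (1/2)^(17/20) ≈ 0.5548.
C₀ = D/Vd = 888/137 ≈ 6.482 mcg/mL.
Before the 4th dose, 3 doses have been given. Superposition: Cmin = C₀·(f + f² + … + f^3).
≈ 6.482 × (0.5548 + 0.3078 + 0.1708) ≈ 6.482 × 1.0334 ≈ 6.698 mcg/mL.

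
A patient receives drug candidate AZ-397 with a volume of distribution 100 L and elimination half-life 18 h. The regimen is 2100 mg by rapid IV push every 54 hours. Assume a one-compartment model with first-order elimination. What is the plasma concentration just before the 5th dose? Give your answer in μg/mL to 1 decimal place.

3.0 μg/mL

f = (1/2)^(τ/t½) = (1/2)^(54/18) ≈ 0.1250.
C₀ = D/Vd = 2100/100 ≈ 21.000 μg/mL.
Before the 5th dose, 4 doses have been given. Superposition: Cmin = C₀·(f + f² + … + f^4).
≈ 21.000 × (0.1250 + 0.0156 + 0.0020 + 0.0002) ≈ 21.000 × 0.1428 ≈ 2.999 μg/mL.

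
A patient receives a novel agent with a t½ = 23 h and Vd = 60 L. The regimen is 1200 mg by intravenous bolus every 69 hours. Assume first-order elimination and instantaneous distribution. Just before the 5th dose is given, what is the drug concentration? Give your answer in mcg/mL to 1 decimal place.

2.9 mcg/mL

f = (1/2)^(τ/t½) = (1/2)^(69/23) ≈ 0.1250.
C₀ = D/Vd = 1200/60 ≈ 20.000 mcg/mL.
Before the 5th dose, 4 doses have been given. Superposition: Cmin = C₀·(f + f² + … + f^4).
≈ 20.000 × (0.1250 + 0.0156 + 0.0020 + 0.0002) ≈ 20.000 × 0.1428 ≈ 2.856 mcg/mL.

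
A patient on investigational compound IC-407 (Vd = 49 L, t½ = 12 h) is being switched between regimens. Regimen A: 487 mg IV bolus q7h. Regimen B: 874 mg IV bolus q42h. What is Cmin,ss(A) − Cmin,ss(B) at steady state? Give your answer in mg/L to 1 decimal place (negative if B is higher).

Regimen A: f = (1/2)^(7/12) ≈ 0.6674; Cmin,ss = (487/49)·f/(1−f) ≈ 19.943 mg/L.
Regimen B: f = (1/2)^(42/12) ≈ 0.0884; Cmin,ss = (874/49)·f/(1−f) ≈ 1.730 mg/L.
Difference ≈ 19.943 − 1.730 ≈ 18.213 mg/L.

18.2 mg/L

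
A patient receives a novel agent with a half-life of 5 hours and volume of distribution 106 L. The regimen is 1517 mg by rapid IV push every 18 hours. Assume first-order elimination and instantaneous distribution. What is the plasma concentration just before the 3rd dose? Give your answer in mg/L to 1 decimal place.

1.3 mg/L

f = (1/2)^(τ/t½) = (1/2)^(18/5) ≈ 0.0825.
C₀ = D/Vd = 1517/106 ≈ 14.311 mg/L.
Before the 3rd dose, 2 doses have been given. Superposition: Cmin = C₀·(f + f²).
≈ 14.311 × (0.0825 + 0.0068) ≈ 14.311 × 0.0893 ≈ 1.278 mg/L.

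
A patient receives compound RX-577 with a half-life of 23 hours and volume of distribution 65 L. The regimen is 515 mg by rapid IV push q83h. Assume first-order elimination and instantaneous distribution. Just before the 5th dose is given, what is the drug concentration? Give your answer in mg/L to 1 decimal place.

0.7 mg/L

f = (1/2)^(τ/t½) = (1/2)^(83/23) ≈ 0.0820.
C₀ = D/Vd = 515/65 ≈ 7.923 mg/L.
Before the 5th dose, 4 doses have been given. Superposition: Cmin = C₀·(f + f² + … + f^4).
≈ 7.923 × (0.0820 + 0.0067 + 0.0006 + 0.0000) ≈ 7.923 × 0.0893 ≈ 0.708 mg/L.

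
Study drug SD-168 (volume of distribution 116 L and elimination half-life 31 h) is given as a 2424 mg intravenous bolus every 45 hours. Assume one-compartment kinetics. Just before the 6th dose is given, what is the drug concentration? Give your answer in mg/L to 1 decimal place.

12.0 mg/L

f = (1/2)^(τ/t½) = (1/2)^(45/31) ≈ 0.3656.
C₀ = D/Vd = 2424/116 ≈ 20.897 mg/L.
Before the 6th dose, 5 doses have been given. Superposition: Cmin = C₀·(f + f² + … + f^5).
≈ 20.897 × (0.3656 + 0.1337 + 0.0489 + 0.0179 + 0.0065) ≈ 20.897 × 0.5726 ≈ 11.966 mg/L.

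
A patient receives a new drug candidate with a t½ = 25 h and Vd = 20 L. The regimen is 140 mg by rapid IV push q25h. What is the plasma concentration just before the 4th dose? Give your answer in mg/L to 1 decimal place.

6.1 mg/L

f = (1/2)^(τ/t½) = (1/2)^(25/25) ≈ 0.5000.
C₀ = D/Vd = 140/20 ≈ 7.000 mg/L.
Before the 4th dose, 3 doses have been given. Superposition: Cmin = C₀·(f + f² + … + f^3).
≈ 7.000 × (0.5000 + 0.2500 + 0.1250) ≈ 7.000 × 0.8750 ≈ 6.125 mg/L.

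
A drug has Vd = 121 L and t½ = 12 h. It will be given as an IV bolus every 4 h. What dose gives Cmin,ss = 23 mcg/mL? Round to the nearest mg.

723 mg

τ/t½ = 4/12 ≈ 0.33333, so f = (1/2)^(4/12) ≈ 0.793701.
Cmin,ss = (D/Vd)·f/(1−f), so D = Cmin,ss·Vd·(1−f)/f.
D = 23 × 121 × (1−f)/f ≈ 23 × 121 × 0.25992 ≈ 723.36 mg.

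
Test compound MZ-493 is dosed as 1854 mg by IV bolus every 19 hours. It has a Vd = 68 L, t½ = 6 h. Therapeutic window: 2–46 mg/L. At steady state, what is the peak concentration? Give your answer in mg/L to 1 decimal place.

Over one 19-h interval, 19/6 ≈ 3.1667 half-lives elapse, leaving f ≈ 0.1114 of each dose.
At steady state, accumulation factor R = 1/(1 − e^(−kτ)) ≈ 1.1254.
Each bolus raises the concentration by D/Vd = 1854/68 ≈ 27.265 mg/L.
Cmax,ss = C₀/(1 − f) ≈ 27.265/0.8886 ≈ 30.683 mg/L.
Peak 30.7 mg/L vs MTC 46 mg/L: below toxic threshold.

30.7 mg/L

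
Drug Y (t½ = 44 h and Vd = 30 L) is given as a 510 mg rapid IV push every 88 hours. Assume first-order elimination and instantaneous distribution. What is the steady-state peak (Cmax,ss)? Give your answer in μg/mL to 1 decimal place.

τ = 88 h = 2 half-lives, so f = (1/2)^2 = 0.25.
Accumulation ratio R = 1/(1 − f) = 1/0.75 = 4/3.
Single-dose peak C₀ = D/Vd = 510/30 = 17 μg/mL.
Steady-state peak Cmax,ss = C₀·R = 17 × 4/3 ≈ 22.667 μg/mL.

22.7 μg/mL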